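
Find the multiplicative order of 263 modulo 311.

310

By Lagrange's theorem, ord_311(263) divides φ(311) = 311 − 1 = 310 = 2 · 5 · 31.
Divisors of 310: 1, 2, 5, 10, 31, 62, 155, 310.
Check 263^d mod 311 for each divisor in increasing order:
263^1 ≡ 263 (mod 311)
263^2 ≡ 127 (mod 311)
263^5 ≡ 198 (mod 311)
263^10 ≡ 18 (mod 311)
263^31 ≡ 275 (mod 311)
263^62 ≡ 52 (mod 311)
263^155 ≡ 310 (mod 311)
263^310 ≡ 1 (mod 311) ✓
Hence ord(263) = 310.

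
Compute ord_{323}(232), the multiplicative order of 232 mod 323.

The order of 232 must divide φ(323) = φ(17·19) = (17−1)·(19−1) = 16·18 = 288 = 2^5 · 3^2.
Divisors of 288: 1, 2, 3, 4, 6, 8, 9, 12, 16, 18, 24, 32, 36, 48, 72, 96, 144, 288.
Test each divisor d:
232^1 ≡ 232 (mod 323)
232^2 ≡ 206 (mod 323)
232^3 ≡ 311 (mod 323)
232^4 ≡ 123 (mod 323)
232^6 ≡ 144 (mod 323)
232^8 ≡ 271 (mod 323)
232^9 ≡ 210 (mod 323)
232^12 ≡ 64 (mod 323)
232^16 ≡ 120 (mod 323)
232^18 ≡ 172 (mod 323)
232^24 ≡ 220 (mod 323)
232^32 ≡ 188 (mod 323)
232^36 ≡ 191 (mod 323)
232^48 ≡ 273 (mod 323)
232^72 ≡ 305 (mod 323)
232^96 ≡ 239 (mod 323)
232^144 ≡ 1 (mod 323) ✓
Hence ord(232) = 144.

144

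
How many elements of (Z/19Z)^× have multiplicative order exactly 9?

6

φ(19) = 19 − 1 = 18 = 2 · 3^2.
In a cyclic group of order 18, there are φ(d) elements of order d for each divisor d of 18, and zero for non-divisors.
9 = 3^2 divides 18, and φ(9) = 6.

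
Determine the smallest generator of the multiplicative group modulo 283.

3

φ(283) = 283 − 1 = 282 = 2 · 3 · 47.
Test candidates g = 2, 3, … against the prime factors q ∈ {2, 3, 47} of φ(283): g is a generator iff g^(282/q) ≢ 1 for every such q.
g = 2: 2^141 ≡ 282; 2^94 ≡ 1 — hits 1, so not a primitive root.
g = 3: 3^141 ≡ 282; 3^94 ≡ 238; 3^6 ≡ 163 — none is 1, so 3 is a primitive root.
Hence the least primitive root of 283 is 3.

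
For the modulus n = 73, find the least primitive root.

5

φ(73) = 73 − 1 = 72 = 2^3 · 3^2.
Test candidates g = 2, 3, … against the prime factors q ∈ {2, 3} of φ(73): g is a generator iff g^(72/q) ≢ 1 for every such q.
g = 2: 2^36 ≡ 1 — hits 1, so not a primitive root.
g = 3: 3^36 ≡ 1 — hits 1, so not a primitive root.
g = 4: 4^36 ≡ 1 — hits 1, so not a primitive root.
g = 5: 5^36 ≡ 72; 5^24 ≡ 8 — none is 1, so 5 is a primitive root.
So 5 is the smallest generator of (Z/73Z)^×.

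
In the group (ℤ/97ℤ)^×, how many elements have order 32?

16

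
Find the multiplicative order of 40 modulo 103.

102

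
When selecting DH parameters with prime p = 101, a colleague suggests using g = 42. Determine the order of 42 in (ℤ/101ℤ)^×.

ord(42) | φ(101) = 101 − 1 = 100 = 2^2 · 5^2.
Divisors of 100: 1, 2, 4, 5, 10, 20, 25, 50, 100.
Test each divisor d:
42^1 ≡ 42 (mod 101)
42^2 ≡ 47 (mod 101)
42^4 ≡ 88 (mod 101)
42^5 ≡ 60 (mod 101)
42^10 ≡ 65 (mod 101)
42^20 ≡ 84 (mod 101)
42^25 ≡ 91 (mod 101)
42^50 ≡ 100 (mod 101)
42^100 ≡ 1 (mod 101) ✓
The smallest such exponent is 100, so the order of 42 is 100.

100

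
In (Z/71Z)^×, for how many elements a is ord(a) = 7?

φ(71) = 71 − 1 = 70 = 2 · 5 · 7.
In a cyclic group of order 70, there are φ(d) elements of order d for each divisor d of 70, and zero for non-divisors.
7 | 70, and φ(7) = 7 − 1 = 6.

6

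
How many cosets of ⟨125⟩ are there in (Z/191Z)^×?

By Lagrange's theorem, ord_191(125) divides φ(191) = 191 − 1 = 190 = 2 · 5 · 19.
Divisors of 190: 1, 2, 5, 10, 19, 38, 95, 190.
Evaluate successive powers at the divisors of 190:
125^1 ≡ 125
125^2 ≡ 154
125^5 ≡ 180
125^10 ≡ 121
125^19 ≡ 1
The order of 125 is 19, so the subgroup it generates has 19 elements.
[(Z/191Z)^× : ⟨125⟩] = 190/19 = 10.

10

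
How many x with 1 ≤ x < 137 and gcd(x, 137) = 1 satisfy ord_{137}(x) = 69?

φ(137) = 137 − 1 = 136 = 2^3 · 17.
(Z/137Z)^× is cyclic (|G| = 136); a cyclic group of order m has exactly φ(d) elements of each order d | m, and none otherwise.
Since 69 ∤ 136, the count is 0.

0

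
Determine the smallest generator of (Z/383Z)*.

φ(383) = 383 − 1 = 382 = 2 · 191.
g is a primitive root iff g^(382/q) ≢ 1 (mod 383) for each prime q ∈ {2, 191}.
g = 2: 2^191 ≡ 1 — hits 1, so not a primitive root.
g = 3: 3^191 ≡ 1 — hits 1, so not a primitive root.
g = 4: 4^191 ≡ 1 — hits 1, so not a primitive root.
g = 5: 5^191 ≡ 382; 5^2 ≡ 25 — none is 1, so 5 is a primitive root.
The smallest primitive root modulo 383 is 5.

5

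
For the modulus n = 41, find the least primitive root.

φ(41) = 41 − 1 = 40 = 2^3 · 5.
g is a primitive root iff g^(40/q) ≢ 1 (mod 41) for each prime q ∈ {2, 5}.
g = 2: 2^20 ≡ 1 — hits 1, so not a primitive root.
g = 3: 3^20 ≡ 40; 3^8 ≡ 1 — hits 1, so not a primitive root.
g = 4: 4^20 ≡ 1 — hits 1, so not a primitive root.
g = 5: 5^20 ≡ 1 — hits 1, so not a primitive root.
g = 6: 6^20 ≡ 40; 6^8 ≡ 10 — none is 1, so 6 is a primitive root.
So 6 is the smallest generator of (Z/41Z)^×.

6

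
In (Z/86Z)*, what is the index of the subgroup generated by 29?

The order of 29 must divide φ(86) = φ(2)·φ(43) = 1·42 = 42 = 2 · 3 · 7.
Divisors of 42: 1, 2, 3, 6, 7, 14, 21, 42.
Test each divisor d:
29^1 ≡ 29
29^2 ≡ 67
29^3 ≡ 51
29^6 ≡ 21
29^7 ≡ 7
29^14 ≡ 49
29^21 ≡ 85
29^42 ≡ 1
Thus |⟨29⟩| = ord(29) = 42.
[(Z/86Z)^× : ⟨29⟩] = 42/42 = 1.

1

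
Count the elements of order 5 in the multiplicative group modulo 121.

4

φ(121) = φ(11^2) = 11·(11−1) = 110 = 2 · 5 · 11.
Since (Z/121Z)^× is cyclic of order 110, the number of elements of order d is φ(d) when d | 110 and 0 otherwise.
5 | 110, and φ(5) = 5 − 1 = 4.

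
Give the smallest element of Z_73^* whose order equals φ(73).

5

φ(73) = 73 − 1 = 72 = 2^3 · 3^2.
g is a primitive root iff g^(72/q) ≢ 1 (mod 73) for each prime q ∈ {2, 3}.
g = 2: 2^36 ≡ 1 — hits 1, so not a primitive root.
g = 3: 3^36 ≡ 1 — hits 1, so not a primitive root.
g = 4: 4^36 ≡ 1 — hits 1, so not a primitive root.
g = 5: 5^36 ≡ 72; 5^24 ≡ 8 — none is 1, so 5 is a primitive root.
So 5 is the smallest generator of (Z/73Z)^×.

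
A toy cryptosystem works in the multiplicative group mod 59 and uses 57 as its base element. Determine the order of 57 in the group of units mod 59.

29

ord(57) | φ(59) = 59 − 1 = 58 = 2 · 29.
Divisors of 58: 1, 2, 29, 58.
Test each divisor d:
57^1 ≡ 57 (mod 59)
57^2 ≡ 4 (mod 59)
57^29 ≡ 1 (mod 59) ✓
So ord_59(57) = 29.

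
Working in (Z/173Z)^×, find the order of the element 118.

ord(118) | φ(173) = 173 − 1 = 172 = 2^2 · 43.
Divisors of 172: 1, 2, 4, 43, 86, 172.
Evaluate successive powers at the divisors of 172:
118^1 ≡ 118
118^2 ≡ 84
118^4 ≡ 136
118^43 ≡ 1
So ord_173(118) = 43.

43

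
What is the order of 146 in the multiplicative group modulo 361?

342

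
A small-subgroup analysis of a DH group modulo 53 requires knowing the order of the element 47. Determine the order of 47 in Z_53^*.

ord(47) | φ(53) = 53 − 1 = 52 = 2^2 · 13.
Divisors of 52: 1, 2, 4, 13, 26, 52.
Test each divisor d:
47^1 ≡ 47 (mod 53)
47^2 ≡ 36 (mod 53)
47^4 ≡ 24 (mod 53)
47^13 ≡ 1 (mod 53) ✓
Hence ord(47) = 13.

13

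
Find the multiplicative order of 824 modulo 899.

The order of 824 must divide φ(899) = φ(29·31) = (29−1)·(31−1) = 28·30 = 840 = 2^3 · 3 · 5 · 7.
Divisors of 840: 1, 2, 3, 4, 5, 6, 7, 8, 10, 12, 14, 15, 20, 21, 24, 28, 30, 35, 40, 42, 56, 60, 70, 84, 105, 120, 140, 168, 210, 280, 420, 840.
Compute 824^d (mod 899) for the divisors d until we hit 1:
824^1 ≡ 824 (mod 899)
824^2 ≡ 231 (mod 899)
824^3 ≡ 655 (mod 899)
824^4 ≡ 320 (mod 899)
824^5 ≡ 273 (mod 899)
824^6 ≡ 202 (mod 899)
824^7 ≡ 133 (mod 899)
824^8 ≡ 813 (mod 899)
824^10 ≡ 811 (mod 899)
824^12 ≡ 349 (mod 899)
824^14 ≡ 608 (mod 899)
824^15 ≡ 249 (mod 899)
824^20 ≡ 552 (mod 899)
824^21 ≡ 853 (mod 899)
824^24 ≡ 436 (mod 899)
824^28 ≡ 175 (mod 899)
824^30 ≡ 869 (mod 899)
824^35 ≡ 800 (mod 899)
824^40 ≡ 842 (mod 899)
824^42 ≡ 318 (mod 899)
824^56 ≡ 59 (mod 899)
824^60 ≡ 1 (mod 899) ✓
So ord_899(824) = 60.

60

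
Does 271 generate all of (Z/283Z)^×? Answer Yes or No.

No

φ(283) = 283 − 1 = 282 = 2 · 3 · 47.
It suffices to check that the order of 271 is not a proper divisor of 282: compute 271^(282/q) for q ∈ {2, 3, 47}.
271^141 ≡ 1 (mod 283)  [q = 2: ≡ 1 ✗]
271^94 ≡ 238 (mod 283)  [q = 3: ≢ 1 ✓]
271^6 ≡ 51 (mod 283)  [q = 47: ≢ 1 ✓]
The check at q = 2 fails, so 271 generates a proper subgroup.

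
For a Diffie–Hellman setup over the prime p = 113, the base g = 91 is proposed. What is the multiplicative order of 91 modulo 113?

ord(91) | φ(113) = 113 − 1 = 112 = 2^4 · 7.
Divisors of 112: 1, 2, 4, 7, 8, 14, 16, 28, 56, 112.
Compute 91^d (mod 113) for the divisors d until we hit 1:
91^1 ≡ 91 (mod 113)
91^2 ≡ 32 (mod 113)
91^4 ≡ 7 (mod 113)
91^7 ≡ 44 (mod 113)
91^8 ≡ 49 (mod 113)
91^14 ≡ 15 (mod 113)
91^16 ≡ 28 (mod 113)
91^28 ≡ 112 (mod 113)
91^56 ≡ 1 (mod 113) ✓
Therefore the multiplicative order of 91 modulo 113 is 56.

56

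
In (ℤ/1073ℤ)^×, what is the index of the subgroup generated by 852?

36

Since 852 ∈ (Z/1073Z)^×, its order divides φ(1073) = φ(29·37) = (29−1)·(37−1) = 28·36 = 1008 = 2^4 · 3^2 · 7.
Divisors of 1008: 1, 2, 3, 4, 6, 7, 8, 9, 12, 14, 16, 18, 21, 24, 28, 36, 42, 48, 56, 63, 72, 84, 112, 126, 144, 168, 252, 336, 504, 1008.
Compute 852^d (mod 1073) for the divisors d until we hit 1:
852^1 ≡ 852
852^2 ≡ 556
852^3 ≡ 519
852^4 ≡ 112
852^6 ≡ 38
852^7 ≡ 186
852^8 ≡ 741
852^9 ≡ 408
852^12 ≡ 371
852^14 ≡ 260
852^16 ≡ 778
852^18 ≡ 149
852^21 ≡ 75
852^24 ≡ 297
852^28 ≡ 1
Thus |⟨852⟩| = ord(852) = 28.
The index is φ(1073) / ord(852) = 1008 / 28 = 36.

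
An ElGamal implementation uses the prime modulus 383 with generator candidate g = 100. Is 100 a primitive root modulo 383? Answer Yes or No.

φ(383) = 383 − 1 = 382 = 2 · 191.
It suffices to check that the order of 100 is not a proper divisor of 382: compute 100^(382/q) for q ∈ {2, 191}.
100^191 ≡ 1 (mod 383)  [q = 2: ≡ 1 ✗]
100^2 ≡ 42 (mod 383)  [q = 191: ≢ 1 ✓]
100^191 ≡ 1 shows ord(100) | 191, strictly less than φ(383); not a primitive root.

No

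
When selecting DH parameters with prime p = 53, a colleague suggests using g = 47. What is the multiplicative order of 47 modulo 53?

By Lagrange's theorem, ord_53(47) divides φ(53) = 53 − 1 = 52 = 2^2 · 13.
Divisors of 52: 1, 2, 4, 13, 26, 52.
Evaluate successive powers at the divisors of 52:
47^1 ≡ 47 (mod 53)
47^2 ≡ 36 (mod 53)
47^4 ≡ 24 (mod 53)
47^13 ≡ 1 (mod 53) ✓
So ord_53(47) = 13.

13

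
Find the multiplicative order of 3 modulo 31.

30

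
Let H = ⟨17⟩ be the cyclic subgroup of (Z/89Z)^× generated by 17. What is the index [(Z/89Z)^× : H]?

Since 17 ∈ (Z/89Z)^×, its order divides φ(89) = 89 − 1 = 88 = 2^3 · 11.
Divisors of 88: 1, 2, 4, 8, 11, 22, 44, 88.
Evaluate successive powers at the divisors of 88:
17^1 ≡ 17 (mod 89)
17^2 ≡ 22 (mod 89)
17^4 ≡ 39 (mod 89)
17^8 ≡ 8 (mod 89)
17^11 ≡ 55 (mod 89)
17^22 ≡ 88 (mod 89)
17^44 ≡ 1 (mod 89) ✓
The order of 17 is 44, so the subgroup it generates has 44 elements.
The index is φ(89) / ord(17) = 88 / 44 = 2.

2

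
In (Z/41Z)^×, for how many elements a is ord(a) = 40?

16

φ(41) = 41 − 1 = 40 = 2^3 · 5.
Since (Z/41Z)^× is cyclic of order 40, the number of elements of order d is φ(d) when d | 40 and 0 otherwise.
40 = 2^3 · 5 divides 40, and φ(40) = 16.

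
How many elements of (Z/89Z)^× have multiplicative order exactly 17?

φ(89) = 89 − 1 = 88 = 2^3 · 11.
Since (Z/89Z)^× is cyclic of order 88, the number of elements of order d is φ(d) when d | 88 and 0 otherwise.
Since 17 ∤ 88, the count is 0.

0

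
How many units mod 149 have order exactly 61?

φ(149) = 149 − 1 = 148 = 2^2 · 37.
(Z/149Z)^× is cyclic (|G| = 148); a cyclic group of order m has exactly φ(d) elements of each order d | m, and none otherwise.
61 does not divide 148, so no element of (Z/149Z)^× has order 61.

0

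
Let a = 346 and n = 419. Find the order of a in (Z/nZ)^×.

418

Since 346 ∈ (Z/419Z)^×, its order divides φ(419) = 419 − 1 = 418 = 2 · 11 · 19.
Divisors of 418: 1, 2, 11, 19, 22, 38, 209, 418.
Test each divisor d:
346^1 ≡ 346 (mod 419)
346^2 ≡ 301 (mod 419)
346^11 ≡ 280 (mod 419)
346^19 ≡ 267 (mod 419)
346^22 ≡ 47 (mod 419)
346^38 ≡ 59 (mod 419)
346^209 ≡ 418 (mod 419)
346^418 ≡ 1 (mod 419) ✓
So ord_419(346) = 418.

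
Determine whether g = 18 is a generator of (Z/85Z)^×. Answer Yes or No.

No

85 = 5 · 17 is a product of two distinct odd primes, so (Z/85Z)^× ≅ (Z/5Z)^× × (Z/17Z)^× is not cyclic.
No primitive root modulo 85 exists; in particular 18 is not one.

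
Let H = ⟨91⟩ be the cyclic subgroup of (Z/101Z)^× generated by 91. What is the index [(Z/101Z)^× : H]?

ord(91) | φ(101) = 101 − 1 = 100 = 2^2 · 5^2.
Divisors of 100: 1, 2, 4, 5, 10, 20, 25, 50, 100.
Evaluate successive powers at the divisors of 100:
91^1 ≡ 91 (mod 101)
91^2 ≡ 100 (mod 101)
91^4 ≡ 1 (mod 101) ✓
Thus |⟨91⟩| = ord(91) = 4.
The index is φ(101) / ord(91) = 100 / 4 = 25.

25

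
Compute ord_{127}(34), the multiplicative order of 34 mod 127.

63

The order of 34 must divide φ(127) = 127 − 1 = 126 = 2 · 3^2 · 7.
Divisors of 126: 1, 2, 3, 6, 7, 9, 14, 18, 21, 42, 63, 126.
Compute 34^d (mod 127) for the divisors d until we hit 1:
34^1 ≡ 34
34^2 ≡ 13
34^3 ≡ 61
34^6 ≡ 38
34^7 ≡ 22
34^9 ≡ 32
34^14 ≡ 103
34^18 ≡ 8
34^21 ≡ 107
34^42 ≡ 19
34^63 ≡ 1
So ord_127(34) = 63.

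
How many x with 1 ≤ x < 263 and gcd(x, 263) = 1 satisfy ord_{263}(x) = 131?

130

φ(263) = 263 − 1 = 262 = 2 · 131.
(Z/263Z)^× is cyclic (|G| = 262); a cyclic group of order m has exactly φ(d) elements of each order d | m, and none otherwise.
131 | 262, and φ(131) = 131 − 1 = 130.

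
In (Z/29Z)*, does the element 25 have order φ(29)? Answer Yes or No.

φ(29) = 29 − 1 = 28 = 2^2 · 7.
Test 25^(28/q) mod 29 for each prime factor q of 28:
25^14 ≡ 1 (mod 29)  [q = 2: ≡ 1 ✗]
25^4 ≡ 24 (mod 29)  [q = 7: ≢ 1 ✓]
Since 25^14 ≡ 1, the order of 25 divides 14 < 28, so 25 is not a primitive root.

No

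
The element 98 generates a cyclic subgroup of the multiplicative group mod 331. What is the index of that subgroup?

ord(98) | φ(331) = 331 − 1 = 330 = 2 · 3 · 5 · 11.
Divisors of 330: 1, 2, 3, 5, 6, 10, 11, 15, 22, 30, 33, 55, 66, 110, 165, 330.
Evaluate successive powers at the divisors of 330:
98^1 ≡ 98
98^2 ≡ 5
98^3 ≡ 159
98^5 ≡ 133
98^6 ≡ 125
98^10 ≡ 146
98^11 ≡ 75
98^15 ≡ 220
98^22 ≡ 329
98^30 ≡ 74
98^33 ≡ 181
98^55 ≡ 300
98^66 ≡ 323
98^110 ≡ 299
98^165 ≡ 330
98^330 ≡ 1
The order of 98 is 330, so the subgroup it generates has 330 elements.
[(Z/331Z)^× : ⟨98⟩] = 330/330 = 1.

1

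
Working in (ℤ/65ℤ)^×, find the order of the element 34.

ord(34) | φ(65) = φ(5·13) = (5−1)·(13−1) = 4·12 = 48 = 2^4 · 3.
Divisors of 48: 1, 2, 3, 4, 6, 8, 12, 16, 24, 48.
Test each divisor d:
34^1 ≡ 34 (mod 65)
34^2 ≡ 51 (mod 65)
34^3 ≡ 44 (mod 65)
34^4 ≡ 1 (mod 65) ✓
So ord_65(34) = 4.

4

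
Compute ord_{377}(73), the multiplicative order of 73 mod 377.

By Lagrange's theorem, ord_377(73) divides φ(377) = φ(13·29) = (13−1)·(29−1) = 12·28 = 336 = 2^4 · 3 · 7.
Divisors of 336: 1, 2, 3, 4, 6, 7, 8, 12, 14, 16, 21, 24, 28, 42, 48, 56, 84, 112, 168, 336.
Compute 73^d (mod 377) for the divisors d until we hit 1:
73^1 ≡ 73 (mod 377)
73^2 ≡ 51 (mod 377)
73^3 ≡ 330 (mod 377)
73^4 ≡ 339 (mod 377)
73^6 ≡ 324 (mod 377)
73^7 ≡ 278 (mod 377)
73^8 ≡ 313 (mod 377)
73^12 ≡ 170 (mod 377)
73^14 ≡ 376 (mod 377)
73^16 ≡ 326 (mod 377)
73^21 ≡ 99 (mod 377)
73^24 ≡ 248 (mod 377)
73^28 ≡ 1 (mod 377) ✓
Hence ord(73) = 28.

28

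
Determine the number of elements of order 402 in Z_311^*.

0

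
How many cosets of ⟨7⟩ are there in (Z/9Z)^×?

2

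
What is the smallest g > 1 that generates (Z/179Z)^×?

φ(179) = 179 − 1 = 178 = 2 · 89.
g is a primitive root iff g^(178/q) ≢ 1 (mod 179) for each prime q ∈ {2, 89}.
g = 2: 2^89 ≡ 178; 2^2 ≡ 4 — none is 1, so 2 is a primitive root.
So 2 is the smallest generator of (Z/179Z)^×.

2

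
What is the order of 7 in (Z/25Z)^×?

4

By Lagrange's theorem, ord_25(7) divides φ(25) = φ(5^2) = 5·(5−1) = 20 = 2^2 · 5.
Divisors of 20: 1, 2, 4, 5, 10, 20.
Check 7^d mod 25 for each divisor in increasing order:
7^1 ≡ 7 (mod 25)
7^2 ≡ 24 (mod 25)
7^4 ≡ 1 (mod 25) ✓
The smallest such exponent is 4, so the order of 7 is 4.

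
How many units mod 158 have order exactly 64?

0

φ(158) = φ(2)·φ(79) = 1·78 = 78 = 2 · 3 · 13.
(Z/158Z)^× is cyclic (|G| = 78); a cyclic group of order m has exactly φ(d) elements of each order d | m, and none otherwise.
64 does not divide 78, so no element of (Z/158Z)^× has order 64.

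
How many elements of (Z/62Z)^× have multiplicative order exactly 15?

8

φ(62) = φ(2)·φ(31) = 1·30 = 30 = 2 · 3 · 5.
Since (Z/62Z)^× is cyclic of order 30, the number of elements of order d is φ(d) when d | 30 and 0 otherwise.
15 = 3 · 5 divides 30, and φ(15) = 8.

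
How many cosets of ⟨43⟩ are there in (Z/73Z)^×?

3

By Lagrange's theorem, ord_73(43) divides φ(73) = 73 − 1 = 72 = 2^3 · 3^2.
Divisors of 72: 1, 2, 3, 4, 6, 8, 9, 12, 18, 24, 36, 72.
Check 43^d mod 73 for each divisor in increasing order:
43^1 ≡ 43 (mod 73)
43^2 ≡ 24 (mod 73)
43^3 ≡ 10 (mod 73)
43^4 ≡ 65 (mod 73)
43^6 ≡ 27 (mod 73)
43^8 ≡ 64 (mod 73)
43^9 ≡ 51 (mod 73)
43^12 ≡ 72 (mod 73)
43^18 ≡ 46 (mod 73)
43^24 ≡ 1 (mod 73) ✓
So ord_73(43) = 24, hence |⟨43⟩| = 24.
Index = |(Z/73Z)^×| / |⟨43⟩| = 72 / 24 = 3.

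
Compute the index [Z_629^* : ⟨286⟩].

12

Since 286 ∈ (Z/629Z)^×, its order divides φ(629) = φ(17·37) = (17−1)·(37−1) = 16·36 = 576 = 2^6 · 3^2.
Divisors of 576: 1, 2, 3, 4, 6, 8, 9, 12, 16, 18, 24, 32, 36, 48, 64, 72, 96, 144, 192, 288, 576.
Evaluate successive powers at the divisors of 576:
286^1 ≡ 286 (mod 629)
286^2 ≡ 26 (mod 629)
286^3 ≡ 517 (mod 629)
286^4 ≡ 47 (mod 629)
286^6 ≡ 593 (mod 629)
286^8 ≡ 322 (mod 629)
286^9 ≡ 258 (mod 629)
286^12 ≡ 38 (mod 629)
286^16 ≡ 528 (mod 629)
286^18 ≡ 519 (mod 629)
286^24 ≡ 186 (mod 629)
286^32 ≡ 137 (mod 629)
286^36 ≡ 149 (mod 629)
286^48 ≡ 1 (mod 629) ✓
So ord_629(286) = 48, hence |⟨286⟩| = 48.
[(Z/629Z)^× : ⟨286⟩] = 576/48 = 12.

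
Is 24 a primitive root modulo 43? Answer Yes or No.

No

φ(43) = 43 − 1 = 42 = 2 · 3 · 7.
24 is a primitive root mod 43 iff 24^(φ(43)/q) ≢ 1 for every prime q | φ(43), i.e. q ∈ {2, 3, 7}.
24^21 ≡ 1 (mod 43)  [q = 2: ≡ 1 ✗]
24^14 ≡ 36 (mod 43)  [q = 3: ≢ 1 ✓]
24^6 ≡ 11 (mod 43)  [q = 7: ≢ 1 ✓]
24^21 ≡ 1 shows ord(24) | 21, strictly less than φ(43); not a primitive root.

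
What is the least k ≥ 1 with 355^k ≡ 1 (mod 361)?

342

By Lagrange's theorem, ord_361(355) divides φ(361) = φ(19^2) = 19·(19−1) = 342 = 2 · 3^2 · 19.
Divisors of 342: 1, 2, 3, 6, 9, 18, 19, 38, 57, 114, 171, 342.
Test each divisor d:
355^1 ≡ 355 (mod 361)
355^2 ≡ 36 (mod 361)
355^3 ≡ 145 (mod 361)
355^6 ≡ 87 (mod 361)
355^9 ≡ 341 (mod 361)
355^18 ≡ 39 (mod 361)
355^19 ≡ 127 (mod 361)
355^38 ≡ 245 (mod 361)
355^57 ≡ 69 (mod 361)
355^114 ≡ 68 (mod 361)
355^171 ≡ 360 (mod 361)
355^342 ≡ 1 (mod 361) ✓
Hence ord(355) = 342.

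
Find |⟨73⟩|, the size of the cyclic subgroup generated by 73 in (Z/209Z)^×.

Since 73 ∈ (Z/209Z)^×, its order divides φ(209) = φ(11·19) = (11−1)·(19−1) = 10·18 = 180 = 2^2 · 3^2 · 5.
Divisors of 180: 1, 2, 3, 4, 5, 6, 9, 10, 12, 15, 18, 20, 30, 36, 45, 60, 90, 180.
Compute 73^d (mod 209) for the divisors d until we hit 1:
73^1 ≡ 73
73^2 ≡ 104
73^3 ≡ 68
73^4 ≡ 157
73^5 ≡ 175
73^6 ≡ 26
73^9 ≡ 96
73^10 ≡ 111
73^12 ≡ 49
73^15 ≡ 197
73^18 ≡ 20
73^20 ≡ 199
73^30 ≡ 144
73^36 ≡ 191
73^45 ≡ 153
73^60 ≡ 45
73^90 ≡ 1
Hence ord(73) = 90.

90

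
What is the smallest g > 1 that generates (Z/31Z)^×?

φ(31) = 31 − 1 = 30 = 2 · 3 · 5.
Test candidates g = 2, 3, … against the prime factors q ∈ {2, 3, 5} of φ(31): g is a generator iff g^(30/q) ≢ 1 for every such q.
g = 2: 2^15 ≡ 1 — hits 1, so not a primitive root.
g = 3: 3^15 ≡ 30; 3^10 ≡ 25; 3^6 ≡ 16 — none is 1, so 3 is a primitive root.
Hence the least primitive root of 31 is 3.

3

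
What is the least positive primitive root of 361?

2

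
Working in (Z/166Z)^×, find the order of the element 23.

ord(23) | φ(166) = φ(2)·φ(83) = 1·82 = 82 = 2 · 41.
Divisors of 82: 1, 2, 41, 82.
Evaluate successive powers at the divisors of 82:
23^1 ≡ 23 (mod 166)
23^2 ≡ 31 (mod 166)
23^41 ≡ 1 (mod 166) ✓
Hence ord(23) = 41.

41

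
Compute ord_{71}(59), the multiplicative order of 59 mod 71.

70

Since 59 ∈ (Z/71Z)^×, its order divides φ(71) = 71 − 1 = 70 = 2 · 5 · 7.
Divisors of 70: 1, 2, 5, 7, 10, 14, 35, 70.
Test each divisor d:
59^1 ≡ 59
59^2 ≡ 2
59^5 ≡ 23
59^7 ≡ 46
59^10 ≡ 32
59^14 ≡ 57
59^35 ≡ 70
59^70 ≡ 1
The smallest such exponent is 70, so the order of 59 is 70.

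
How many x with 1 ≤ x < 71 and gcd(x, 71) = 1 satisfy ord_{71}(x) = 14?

6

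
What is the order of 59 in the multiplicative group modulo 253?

Since 59 ∈ (Z/253Z)^×, its order divides φ(253) = φ(11·23) = (11−1)·(23−1) = 10·22 = 220 = 2^2 · 5 · 11.
Divisors of 220: 1, 2, 4, 5, 10, 11, 20, 22, 44, 55, 110, 220.
Evaluate successive powers at the divisors of 220:
59^1 ≡ 59 (mod 253)
59^2 ≡ 192 (mod 253)
59^4 ≡ 179 (mod 253)
59^5 ≡ 188 (mod 253)
59^10 ≡ 177 (mod 253)
59^11 ≡ 70 (mod 253)
59^20 ≡ 210 (mod 253)
59^22 ≡ 93 (mod 253)
59^44 ≡ 47 (mod 253)
59^55 ≡ 1 (mod 253) ✓
The smallest such exponent is 55, so the order of 59 is 55.

55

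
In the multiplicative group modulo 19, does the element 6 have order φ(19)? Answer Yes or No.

φ(19) = 19 − 1 = 18 = 2 · 3^2.
Test 6^(18/q) mod 19 for each prime factor q of 18:
6^9 ≡ 1 (mod 19)  [q = 2: ≡ 1 ✗]
6^6 ≡ 11 (mod 19)  [q = 3: ≢ 1 ✓]
Since 6^9 ≡ 1, the order of 6 divides 9 < 18, so 6 is not a primitive root.

No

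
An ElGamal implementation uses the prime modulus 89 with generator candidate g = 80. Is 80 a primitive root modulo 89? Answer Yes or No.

No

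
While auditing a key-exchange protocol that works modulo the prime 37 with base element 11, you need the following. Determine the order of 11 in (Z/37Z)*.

6

The order of 11 must divide φ(37) = 37 − 1 = 36 = 2^2 · 3^2.
Divisors of 36: 1, 2, 3, 4, 6, 9, 12, 18, 36.
Compute 11^d (mod 37) for the divisors d until we hit 1:
11^1 ≡ 11 (mod 37)
11^2 ≡ 10 (mod 37)
11^3 ≡ 36 (mod 37)
11^4 ≡ 26 (mod 37)
11^6 ≡ 1 (mod 37) ✓
The smallest such exponent is 6, so the order of 11 is 6.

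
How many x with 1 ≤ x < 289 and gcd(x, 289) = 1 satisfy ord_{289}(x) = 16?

8

φ(289) = φ(17^2) = 17·(17−1) = 272 = 2^4 · 17.
In a cyclic group of order 272, there are φ(d) elements of order d for each divisor d of 272, and zero for non-divisors.
16 = 2^4 divides 272, and φ(16) = 8.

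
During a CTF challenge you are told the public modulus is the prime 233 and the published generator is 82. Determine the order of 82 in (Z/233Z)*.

By Lagrange's theorem, ord_233(82) divides φ(233) = 233 − 1 = 232 = 2^3 · 29.
Divisors of 232: 1, 2, 4, 8, 29, 58, 116, 232.
Evaluate successive powers at the divisors of 232:
82^1 ≡ 82
82^2 ≡ 200
82^4 ≡ 157
82^8 ≡ 184
82^29 ≡ 12
82^58 ≡ 144
82^116 ≡ 232
82^232 ≡ 1
Hence ord(82) = 232.

232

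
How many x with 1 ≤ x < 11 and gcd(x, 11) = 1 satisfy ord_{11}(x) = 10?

4

φ(11) = 11 − 1 = 10 = 2 · 5.
Since (Z/11Z)^× is cyclic of order 10, the number of elements of order d is φ(d) when d | 10 and 0 otherwise.
10 = 2 · 5 divides 10, and φ(10) = 4.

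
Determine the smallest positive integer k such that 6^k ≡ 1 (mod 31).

By Lagrange's theorem, ord_31(6) divides φ(31) = 31 − 1 = 30 = 2 · 3 · 5.
Divisors of 30: 1, 2, 3, 5, 6, 10, 15, 30.
Test each divisor d:
6^1 ≡ 6 (mod 31)
6^2 ≡ 5 (mod 31)
6^3 ≡ 30 (mod 31)
6^5 ≡ 26 (mod 31)
6^6 ≡ 1 (mod 31) ✓
Hence ord(6) = 6.

6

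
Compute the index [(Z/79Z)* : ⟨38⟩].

ord(38) | φ(79) = 79 − 1 = 78 = 2 · 3 · 13.
Divisors of 78: 1, 2, 3, 6, 13, 26, 39, 78.
Check 38^d mod 79 for each divisor in increasing order:
38^1 ≡ 38 (mod 79)
38^2 ≡ 22 (mod 79)
38^3 ≡ 46 (mod 79)
38^6 ≡ 62 (mod 79)
38^13 ≡ 1 (mod 79) ✓
So ord_79(38) = 13, hence |⟨38⟩| = 13.
Index = |(Z/79Z)^×| / |⟨38⟩| = 78 / 13 = 6.

6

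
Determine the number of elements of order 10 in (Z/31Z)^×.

φ(31) = 31 − 1 = 30 = 2 · 3 · 5.
Since (Z/31Z)^× is cyclic of order 30, the number of elements of order d is φ(d) when d | 30 and 0 otherwise.
10 = 2 · 5 divides 30, and φ(10) = 4.

4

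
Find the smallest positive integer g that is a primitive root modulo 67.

2

φ(67) = 67 − 1 = 66 = 2 · 3 · 11.
g is a primitive root iff g^(66/q) ≢ 1 (mod 67) for each prime q ∈ {2, 3, 11}.
g = 2: 2^33 ≡ 66; 2^22 ≡ 37; 2^6 ≡ 64 — none is 1, so 2 is a primitive root.
The smallest primitive root modulo 67 is 2.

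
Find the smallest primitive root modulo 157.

φ(157) = 157 − 1 = 156 = 2^2 · 3 · 13.
g is a primitive root iff g^(156/q) ≢ 1 (mod 157) for each prime q ∈ {2, 3, 13}.
g = 2: 2^78 ≡ 156; 2^52 ≡ 1 — hits 1, so not a primitive root.
g = 3: 3^78 ≡ 1 — hits 1, so not a primitive root.
g = 4: 4^78 ≡ 1 — hits 1, so not a primitive root.
g = 5: 5^78 ≡ 156; 5^52 ≡ 12; 5^12 ≡ 130 — none is 1, so 5 is a primitive root.
Hence the least primitive root of 157 is 5.

5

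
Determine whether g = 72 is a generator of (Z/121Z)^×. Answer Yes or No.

Yes

φ(121) = φ(11^2) = 11·(11−1) = 110 = 2 · 5 · 11.
An element g generates (Z/121Z)^× iff g^(110/q) ≢ 1 (mod 121) for each prime q ∈ {2, 5, 11}.
72^55 ≡ 120 (mod 121)  [q = 2: ≢ 1 ✓]
72^22 ≡ 3 (mod 121)  [q = 5: ≢ 1 ✓]
72^10 ≡ 45 (mod 121)  [q = 11: ≢ 1 ✓]
All checks pass, so 72 has order 110 and is a primitive root modulo 121.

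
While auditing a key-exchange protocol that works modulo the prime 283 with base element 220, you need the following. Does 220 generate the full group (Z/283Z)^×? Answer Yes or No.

Yes

φ(283) = 283 − 1 = 282 = 2 · 3 · 47.
220 is a primitive root mod 283 iff 220^(φ(283)/q) ≢ 1 for every prime q | φ(283), i.e. q ∈ {2, 3, 47}.
220^141 ≡ 282 (mod 283)  [q = 2: ≢ 1 ✓]
220^94 ≡ 238 (mod 283)  [q = 3: ≢ 1 ✓]
220^6 ≡ 60 (mod 283)  [q = 47: ≢ 1 ✓]
None equal 1, so ord_283(220) = 282: 220 is a primitive root.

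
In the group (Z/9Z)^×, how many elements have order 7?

0

φ(9) = φ(3^2) = 3·(3−1) = 6 = 2 · 3.
In a cyclic group of order 6, there are φ(d) elements of order d for each divisor d of 6, and zero for non-divisors.
Since 7 ∤ 6, the count is 0.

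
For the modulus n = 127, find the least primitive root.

φ(127) = 127 − 1 = 126 = 2 · 3^2 · 7.
g is a primitive root iff g^(126/q) ≢ 1 (mod 127) for each prime q ∈ {2, 3, 7}.
g = 2: 2^63 ≡ 1 — hits 1, so not a primitive root.
g = 3: 3^63 ≡ 126; 3^42 ≡ 107; 3^18 ≡ 4 — none is 1, so 3 is a primitive root.
The smallest primitive root modulo 127 is 3.

3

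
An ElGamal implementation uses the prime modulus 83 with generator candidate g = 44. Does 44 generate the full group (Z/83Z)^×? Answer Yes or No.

No

φ(83) = 83 − 1 = 82 = 2 · 41.
Test 44^(82/q) mod 83 for each prime factor q of 82:
44^41 ≡ 1 (mod 83)  [q = 2: ≡ 1 ✗]
44^2 ≡ 27 (mod 83)  [q = 41: ≢ 1 ✓]
44^41 ≡ 1 shows ord(44) | 41, strictly less than φ(83); not a primitive root.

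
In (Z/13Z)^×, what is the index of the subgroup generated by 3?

The order of 3 must divide φ(13) = 13 − 1 = 12 = 2^2 · 3.
Divisors of 12: 1, 2, 3, 4, 6, 12.
Evaluate successive powers at the divisors of 12:
3^1 ≡ 3
3^2 ≡ 9
3^3 ≡ 1
Thus |⟨3⟩| = ord(3) = 3.
[(Z/13Z)^× : ⟨3⟩] = 12/3 = 4.

4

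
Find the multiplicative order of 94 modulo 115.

22

Since 94 ∈ (Z/115Z)^×, its order divides φ(115) = φ(5·23) = (5−1)·(23−1) = 4·22 = 88 = 2^3 · 11.
Divisors of 88: 1, 2, 4, 8, 11, 22, 44, 88.
Compute 94^d (mod 115) for the divisors d until we hit 1:
94^1 ≡ 94 (mod 115)
94^2 ≡ 96 (mod 115)
94^4 ≡ 16 (mod 115)
94^8 ≡ 26 (mod 115)
94^11 ≡ 24 (mod 115)
94^22 ≡ 1 (mod 115) ✓
Hence ord(94) = 22.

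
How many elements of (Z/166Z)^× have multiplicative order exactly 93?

0

φ(166) = φ(2)·φ(83) = 1·82 = 82 = 2 · 41.
In a cyclic group of order 82, there are φ(d) elements of order d for each divisor d of 82, and zero for non-divisors.
Since 93 ∤ 82, the count is 0.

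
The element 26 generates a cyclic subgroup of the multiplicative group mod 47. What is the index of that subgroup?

By Lagrange's theorem, ord_47(26) divides φ(47) = 47 − 1 = 46 = 2 · 23.
Divisors of 46: 1, 2, 23, 46.
Evaluate successive powers at the divisors of 46:
26^1 ≡ 26 (mod 47)
26^2 ≡ 18 (mod 47)
26^23 ≡ 46 (mod 47)
26^46 ≡ 1 (mod 47) ✓
The order of 26 is 46, so the subgroup it generates has 46 elements.
Index = |(Z/47Z)^×| / |⟨26⟩| = 46 / 46 = 1.

1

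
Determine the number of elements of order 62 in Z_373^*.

φ(373) = 373 − 1 = 372 = 2^2 · 3 · 31.
Since (Z/373Z)^× is cyclic of order 372, the number of elements of order d is φ(d) when d | 372 and 0 otherwise.
62 = 2 · 31 divides 372, and φ(62) = 30.

30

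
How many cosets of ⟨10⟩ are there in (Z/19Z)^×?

1

By Lagrange's theorem, ord_19(10) divides φ(19) = 19 − 1 = 18 = 2 · 3^2.
Divisors of 18: 1, 2, 3, 6, 9, 18.
Check 10^d mod 19 for each divisor in increasing order:
10^1 ≡ 10 (mod 19)
10^2 ≡ 5 (mod 19)
10^3 ≡ 12 (mod 19)
10^6 ≡ 11 (mod 19)
10^9 ≡ 18 (mod 19)
10^18 ≡ 1 (mod 19) ✓
Thus |⟨10⟩| = ord(10) = 18.
Index = |(Z/19Z)^×| / |⟨10⟩| = 18 / 18 = 1.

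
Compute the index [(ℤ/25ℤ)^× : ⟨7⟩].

5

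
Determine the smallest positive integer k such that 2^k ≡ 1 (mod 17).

8

Since 2 ∈ (Z/17Z)^×, its order divides φ(17) = 17 − 1 = 16 = 2^4.
Divisors of 16: 1, 2, 4, 8, 16.
Test each divisor d:
2^1 ≡ 2 (mod 17)
2^2 ≡ 4 (mod 17)
2^4 ≡ 16 (mod 17)
2^8 ≡ 1 (mod 17) ✓
The smallest such exponent is 8, so the order of 2 is 8.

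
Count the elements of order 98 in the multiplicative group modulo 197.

φ(197) = 197 − 1 = 196 = 2^2 · 7^2.
(Z/197Z)^× is cyclic (|G| = 196); a cyclic group of order m has exactly φ(d) elements of each order d | m, and none otherwise.
98 = 2 · 7^2 divides 196, and φ(98) = 42.

42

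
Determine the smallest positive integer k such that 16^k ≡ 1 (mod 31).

5

Since 16 ∈ (Z/31Z)^×, its order divides φ(31) = 31 − 1 = 30 = 2 · 3 · 5.
Divisors of 30: 1, 2, 3, 5, 6, 10, 15, 30.
Compute 16^d (mod 31) for the divisors d until we hit 1:
16^1 ≡ 16
16^2 ≡ 8
16^3 ≡ 4
16^5 ≡ 1
The smallest such exponent is 5, so the order of 16 is 5.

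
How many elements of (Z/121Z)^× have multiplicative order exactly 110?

φ(121) = φ(11^2) = 11·(11−1) = 110 = 2 · 5 · 11.
Since (Z/121Z)^× is cyclic of order 110, the number of elements of order d is φ(d) when d | 110 and 0 otherwise.
110 = 2 · 5 · 11 divides 110, and φ(110) = 40.

40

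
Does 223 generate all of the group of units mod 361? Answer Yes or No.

φ(361) = φ(19^2) = 19·(19−1) = 342 = 2 · 3^2 · 19.
223 is a primitive root mod 361 iff 223^(φ(361)/q) ≢ 1 for every prime q | φ(361), i.e. q ∈ {2, 3, 19}.
223^171 ≡ 360 (mod 361)  [q = 2: ≢ 1 ✓]
223^114 ≡ 292 (mod 361)  [q = 3: ≢ 1 ✓]
223^18 ≡ 58 (mod 361)  [q = 19: ≢ 1 ✓]
All checks pass, so 223 has order 342 and is a primitive root modulo 361.

Yes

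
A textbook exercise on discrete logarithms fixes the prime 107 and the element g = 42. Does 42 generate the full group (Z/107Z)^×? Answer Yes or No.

No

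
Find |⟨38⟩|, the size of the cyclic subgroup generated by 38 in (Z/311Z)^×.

310

The order of 38 must divide φ(311) = 311 − 1 = 310 = 2 · 5 · 31.
Divisors of 310: 1, 2, 5, 10, 31, 62, 155, 310.
Check 38^d mod 311 for each divisor in increasing order:
38^1 ≡ 38 (mod 311)
38^2 ≡ 200 (mod 311)
38^5 ≡ 143 (mod 311)
38^10 ≡ 234 (mod 311)
38^31 ≡ 259 (mod 311)
38^62 ≡ 216 (mod 311)
38^155 ≡ 310 (mod 311)
38^310 ≡ 1 (mod 311) ✓
The smallest such exponent is 310, so the order of 38 is 310.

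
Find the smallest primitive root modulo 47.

5

φ(47) = 47 − 1 = 46 = 2 · 23.
Test candidates g = 2, 3, … against the prime factors q ∈ {2, 23} of φ(47): g is a generator iff g^(46/q) ≢ 1 for every such q.
g = 2: 2^23 ≡ 1 — hits 1, so not a primitive root.
g = 3: 3^23 ≡ 1 — hits 1, so not a primitive root.
g = 4: 4^23 ≡ 1 — hits 1, so not a primitive root.
g = 5: 5^23 ≡ 46; 5^2 ≡ 25 — none is 1, so 5 is a primitive root.
The smallest primitive root modulo 47 is 5.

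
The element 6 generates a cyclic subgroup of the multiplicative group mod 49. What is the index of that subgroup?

3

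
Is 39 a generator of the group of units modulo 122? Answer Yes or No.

φ(122) = φ(2)·φ(61) = 1·60 = 60 = 2^2 · 3 · 5.
It suffices to check that the order of 39 is not a proper divisor of 60: compute 39^(60/q) for q ∈ {2, 3, 5}.
39^30 ≡ 1 (mod 122)  [q = 2: ≡ 1 ✗]
39^20 ≡ 47 (mod 122)  [q = 3: ≢ 1 ✓]
39^12 ≡ 9 (mod 122)  [q = 5: ≢ 1 ✓]
39^30 ≡ 1 shows ord(39) | 30, strictly less than φ(122); not a primitive root.

No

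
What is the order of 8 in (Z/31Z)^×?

The order of 8 must divide φ(31) = 31 − 1 = 30 = 2 · 3 · 5.
Divisors of 30: 1, 2, 3, 5, 6, 10, 15, 30.
Test each divisor d:
8^1 ≡ 8
8^2 ≡ 2
8^3 ≡ 16
8^5 ≡ 1
Therefore the multiplicative order of 8 modulo 31 is 5.

5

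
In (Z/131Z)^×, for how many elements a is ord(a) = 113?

φ(131) = 131 − 1 = 130 = 2 · 5 · 13.
In a cyclic group of order 130, there are φ(d) elements of order d for each divisor d of 130, and zero for non-divisors.
113 does not divide 130, so no element of (Z/131Z)^× has order 113.

0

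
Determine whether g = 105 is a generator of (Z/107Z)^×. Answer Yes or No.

No

φ(107) = 107 − 1 = 106 = 2 · 53.
An element g generates (Z/107Z)^× iff g^(106/q) ≢ 1 (mod 107) for each prime q ∈ {2, 53}.
105^53 ≡ 1 (mod 107)  [q = 2: ≡ 1 ✗]
105^2 ≡ 4 (mod 107)  [q = 53: ≢ 1 ✓]
The check at q = 2 fails, so 105 generates a proper subgroup.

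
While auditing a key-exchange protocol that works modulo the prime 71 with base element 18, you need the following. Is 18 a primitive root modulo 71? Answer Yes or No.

No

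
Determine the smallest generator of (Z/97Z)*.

5

φ(97) = 97 − 1 = 96 = 2^5 · 3.
Test candidates g = 2, 3, … against the prime factors q ∈ {2, 3} of φ(97): g is a generator iff g^(96/q) ≢ 1 for every such q.
g = 2: 2^48 ≡ 1 — hits 1, so not a primitive root.
g = 3: 3^48 ≡ 1 — hits 1, so not a primitive root.
g = 4: 4^48 ≡ 1 — hits 1, so not a primitive root.
g = 5: 5^48 ≡ 96; 5^32 ≡ 35 — none is 1, so 5 is a primitive root.
So 5 is the smallest generator of (Z/97Z)^×.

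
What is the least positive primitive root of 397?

5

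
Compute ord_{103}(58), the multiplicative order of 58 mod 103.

51

Since 58 ∈ (Z/103Z)^×, its order divides φ(103) = 103 − 1 = 102 = 2 · 3 · 17.
Divisors of 102: 1, 2, 3, 6, 17, 34, 51, 102.
Check 58^d mod 103 for each divisor in increasing order:
58^1 ≡ 58
58^2 ≡ 68
58^3 ≡ 30
58^6 ≡ 76
58^17 ≡ 46
58^34 ≡ 56
58^51 ≡ 1
The smallest such exponent is 51, so the order of 58 is 51.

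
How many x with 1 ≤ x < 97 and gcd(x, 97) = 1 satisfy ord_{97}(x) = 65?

φ(97) = 97 − 1 = 96 = 2^5 · 3.
(Z/97Z)^× is cyclic (|G| = 96); a cyclic group of order m has exactly φ(d) elements of each order d | m, and none otherwise.
Here 96 is not a multiple of 65, so there are no elements of order 65.

0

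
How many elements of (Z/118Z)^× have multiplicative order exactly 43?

φ(118) = φ(2)·φ(59) = 1·58 = 58 = 2 · 29.
Since (Z/118Z)^× is cyclic of order 58, the number of elements of order d is φ(d) when d | 58 and 0 otherwise.
43 does not divide 58, so no element of (Z/118Z)^× has order 43.

0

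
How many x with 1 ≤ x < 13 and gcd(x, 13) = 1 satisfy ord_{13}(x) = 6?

2

φ(13) = 13 − 1 = 12 = 2^2 · 3.
In a cyclic group of order 12, there are φ(d) elements of order d for each divisor d of 12, and zero for non-divisors.
6 = 2 · 3 divides 12, and φ(6) = 2.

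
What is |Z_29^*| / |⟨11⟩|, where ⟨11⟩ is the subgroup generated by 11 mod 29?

1

The order of 11 must divide φ(29) = 29 − 1 = 28 = 2^2 · 7.
Divisors of 28: 1, 2, 4, 7, 14, 28.
Evaluate successive powers at the divisors of 28:
11^1 ≡ 11 (mod 29)
11^2 ≡ 5 (mod 29)
11^4 ≡ 25 (mod 29)
11^7 ≡ 12 (mod 29)
11^14 ≡ 28 (mod 29)
11^28 ≡ 1 (mod 29) ✓
Thus |⟨11⟩| = ord(11) = 28.
[(Z/29Z)^× : ⟨11⟩] = 28/28 = 1.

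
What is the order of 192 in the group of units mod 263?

ord(192) | φ(263) = 263 − 1 = 262 = 2 · 131.
Divisors of 262: 1, 2, 131, 262.
Check 192^d mod 263 for each divisor in increasing order:
192^1 ≡ 192
192^2 ≡ 44
192^131 ≡ 1
Therefore the multiplicative order of 192 modulo 263 is 131.

131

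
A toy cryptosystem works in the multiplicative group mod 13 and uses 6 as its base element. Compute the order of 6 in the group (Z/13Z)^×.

By Lagrange's theorem, ord_13(6) divides φ(13) = 13 − 1 = 12 = 2^2 · 3.
Divisors of 12: 1, 2, 3, 4, 6, 12.
Evaluate successive powers at the divisors of 12:
6^1 ≡ 6 (mod 13)
6^2 ≡ 10 (mod 13)
6^3 ≡ 8 (mod 13)
6^4 ≡ 9 (mod 13)
6^6 ≡ 12 (mod 13)
6^12 ≡ 1 (mod 13) ✓
So ord_13(6) = 12.

12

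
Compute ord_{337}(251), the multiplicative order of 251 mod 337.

168

The order of 251 must divide φ(337) = 337 − 1 = 336 = 2^4 · 3 · 7.
Divisors of 336: 1, 2, 3, 4, 6, 7, 8, 12, 14, 16, 21, 24, 28, 42, 48, 56, 84, 112, 168, 336.
Test each divisor d:
251^1 ≡ 251 (mod 337)
251^2 ≡ 319 (mod 337)
251^3 ≡ 200 (mod 337)
251^4 ≡ 324 (mod 337)
251^6 ≡ 234 (mod 337)
251^7 ≡ 96 (mod 337)
251^8 ≡ 169 (mod 337)
251^12 ≡ 162 (mod 337)
251^14 ≡ 117 (mod 337)
251^16 ≡ 253 (mod 337)
251^21 ≡ 111 (mod 337)
251^24 ≡ 295 (mod 337)
251^28 ≡ 209 (mod 337)
251^42 ≡ 189 (mod 337)
251^48 ≡ 79 (mod 337)
251^56 ≡ 208 (mod 337)
251^84 ≡ 336 (mod 337)
251^112 ≡ 128 (mod 337)
251^168 ≡ 1 (mod 337) ✓
Hence ord(251) = 168.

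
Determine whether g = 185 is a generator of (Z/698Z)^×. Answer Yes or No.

φ(698) = φ(2)·φ(349) = 1·348 = 348 = 2^2 · 3 · 29.
Test 185^(348/q) mod 698 for each prime factor q of 348:
185^174 ≡ 1 (mod 698)  [q = 2: ≡ 1 ✗]
185^116 ≡ 471 (mod 698)  [q = 3: ≢ 1 ✓]
185^12 ≡ 559 (mod 698)  [q = 29: ≢ 1 ✓]
Since 185^174 ≡ 1, the order of 185 divides 174 < 348, so 185 is not a primitive root.

No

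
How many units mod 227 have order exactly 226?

112

φ(227) = 227 − 1 = 226 = 2 · 113.
In a cyclic group of order 226, there are φ(d) elements of order d for each divisor d of 226, and zero for non-divisors.
226 = 2 · 113 divides 226, and φ(226) = 112.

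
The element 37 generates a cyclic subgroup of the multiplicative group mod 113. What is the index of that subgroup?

ord(37) | φ(113) = 113 − 1 = 112 = 2^4 · 7.
Divisors of 112: 1, 2, 4, 7, 8, 14, 16, 28, 56, 112.
Test each divisor d:
37^1 ≡ 37 (mod 113)
37^2 ≡ 13 (mod 113)
37^4 ≡ 56 (mod 113)
37^7 ≡ 42 (mod 113)
37^8 ≡ 85 (mod 113)
37^14 ≡ 69 (mod 113)
37^16 ≡ 106 (mod 113)
37^28 ≡ 15 (mod 113)
37^56 ≡ 112 (mod 113)
37^112 ≡ 1 (mod 113) ✓
So ord_113(37) = 112, hence |⟨37⟩| = 112.
Index = |(Z/113Z)^×| / |⟨37⟩| = 112 / 112 = 1.

1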